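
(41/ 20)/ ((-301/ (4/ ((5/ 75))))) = -123/ 301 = -0.41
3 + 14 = 17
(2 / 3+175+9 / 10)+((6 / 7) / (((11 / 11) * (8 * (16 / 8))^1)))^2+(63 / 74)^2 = 11417358079 / 64397760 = 177.29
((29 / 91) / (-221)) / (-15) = 29 / 301665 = 0.00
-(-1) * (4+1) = 5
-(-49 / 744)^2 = -2401 / 553536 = -0.00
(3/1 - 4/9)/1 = 2.56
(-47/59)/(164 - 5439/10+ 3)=470/222371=0.00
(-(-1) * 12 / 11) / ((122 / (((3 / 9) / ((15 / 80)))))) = 32 / 2013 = 0.02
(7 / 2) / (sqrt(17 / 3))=7 *sqrt(51) / 34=1.47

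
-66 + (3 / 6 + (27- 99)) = -275 / 2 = -137.50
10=10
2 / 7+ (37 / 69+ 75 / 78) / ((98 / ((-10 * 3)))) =-5063 / 29302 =-0.17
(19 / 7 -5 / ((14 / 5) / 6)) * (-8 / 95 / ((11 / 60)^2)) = 46080 / 2299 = 20.04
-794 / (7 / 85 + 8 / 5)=-67490 / 143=-471.96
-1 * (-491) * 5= 2455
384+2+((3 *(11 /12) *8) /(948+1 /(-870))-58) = 270540092 /824759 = 328.02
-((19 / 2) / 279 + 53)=-29593 / 558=-53.03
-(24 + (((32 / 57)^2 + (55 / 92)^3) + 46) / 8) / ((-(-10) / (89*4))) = -53708631453727 / 50599146240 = -1061.45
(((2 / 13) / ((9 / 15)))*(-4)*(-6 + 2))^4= 655360000 / 2313441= 283.28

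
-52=-52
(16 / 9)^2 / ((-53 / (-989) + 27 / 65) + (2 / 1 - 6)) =-1028560 / 1149147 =-0.90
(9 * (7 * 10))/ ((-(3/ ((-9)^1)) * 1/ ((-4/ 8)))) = -945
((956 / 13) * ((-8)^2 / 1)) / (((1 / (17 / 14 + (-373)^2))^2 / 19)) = 1102631652415551296 / 637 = 1730975906460834.06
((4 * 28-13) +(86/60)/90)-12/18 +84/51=4589831/45900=100.00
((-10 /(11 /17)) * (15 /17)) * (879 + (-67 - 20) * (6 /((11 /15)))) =-275850 /121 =-2279.75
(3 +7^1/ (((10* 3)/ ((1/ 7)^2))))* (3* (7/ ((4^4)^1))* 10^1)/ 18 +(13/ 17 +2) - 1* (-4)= 540647/ 78336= 6.90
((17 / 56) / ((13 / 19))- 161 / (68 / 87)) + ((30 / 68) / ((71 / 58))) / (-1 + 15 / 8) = -180246673 / 878696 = -205.13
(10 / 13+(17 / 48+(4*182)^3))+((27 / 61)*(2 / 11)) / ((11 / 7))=1777026622663841 / 4605744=385828353.17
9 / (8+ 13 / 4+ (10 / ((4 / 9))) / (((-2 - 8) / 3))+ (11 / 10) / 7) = 315 / 163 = 1.93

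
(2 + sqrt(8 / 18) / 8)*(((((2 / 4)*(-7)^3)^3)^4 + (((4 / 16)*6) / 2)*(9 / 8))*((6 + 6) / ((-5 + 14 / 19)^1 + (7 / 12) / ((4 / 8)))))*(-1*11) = 41565881008850068170136191560768475 / 722944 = 57495298403265077475068870000.00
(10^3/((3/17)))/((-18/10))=-85000/27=-3148.15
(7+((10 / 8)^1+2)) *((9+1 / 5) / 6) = 943 / 60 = 15.72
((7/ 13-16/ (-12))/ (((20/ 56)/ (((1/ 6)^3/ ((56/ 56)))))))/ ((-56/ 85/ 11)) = -13651/ 33696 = -0.41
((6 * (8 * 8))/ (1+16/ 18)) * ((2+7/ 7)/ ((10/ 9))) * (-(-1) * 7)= 326592/ 85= 3842.26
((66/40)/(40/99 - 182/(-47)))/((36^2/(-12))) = -5687/1591840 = -0.00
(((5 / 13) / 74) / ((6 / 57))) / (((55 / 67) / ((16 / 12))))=1273 / 15873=0.08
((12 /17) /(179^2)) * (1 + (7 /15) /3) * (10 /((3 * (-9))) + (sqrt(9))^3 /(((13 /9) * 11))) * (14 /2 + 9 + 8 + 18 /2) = 82096 /73534095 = 0.00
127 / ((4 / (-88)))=-2794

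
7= 7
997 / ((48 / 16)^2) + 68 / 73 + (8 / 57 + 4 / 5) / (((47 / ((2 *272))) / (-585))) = -3670088467 / 586701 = -6255.47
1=1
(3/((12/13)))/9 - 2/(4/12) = -5.64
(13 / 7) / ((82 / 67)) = 871 / 574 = 1.52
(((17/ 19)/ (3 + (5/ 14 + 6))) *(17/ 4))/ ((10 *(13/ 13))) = 2023/ 49780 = 0.04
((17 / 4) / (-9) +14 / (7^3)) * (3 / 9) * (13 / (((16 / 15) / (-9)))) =49465 / 3136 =15.77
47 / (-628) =-47 / 628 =-0.07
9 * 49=441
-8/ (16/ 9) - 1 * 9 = -27/ 2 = -13.50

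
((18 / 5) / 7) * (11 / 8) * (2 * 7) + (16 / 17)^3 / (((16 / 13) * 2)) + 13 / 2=411186 / 24565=16.74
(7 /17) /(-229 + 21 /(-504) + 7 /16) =-336 /186541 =-0.00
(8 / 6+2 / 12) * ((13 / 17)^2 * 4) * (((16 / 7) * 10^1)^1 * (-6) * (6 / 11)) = -5840640 / 22253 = -262.47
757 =757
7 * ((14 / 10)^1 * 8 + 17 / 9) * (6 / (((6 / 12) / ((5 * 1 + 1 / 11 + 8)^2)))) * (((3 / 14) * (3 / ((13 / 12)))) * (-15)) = -2638116864 / 1573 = -1677124.52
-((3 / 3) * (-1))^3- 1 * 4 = -3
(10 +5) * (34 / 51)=10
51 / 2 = 25.50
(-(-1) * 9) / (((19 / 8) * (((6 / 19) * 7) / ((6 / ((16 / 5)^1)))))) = 45 / 14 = 3.21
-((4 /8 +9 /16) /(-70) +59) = -66063 /1120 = -58.98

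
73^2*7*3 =111909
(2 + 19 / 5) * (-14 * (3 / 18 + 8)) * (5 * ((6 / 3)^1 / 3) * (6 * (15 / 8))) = -49735 / 2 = -24867.50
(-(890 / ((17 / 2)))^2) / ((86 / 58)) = -91883600 / 12427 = -7393.87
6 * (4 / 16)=3 / 2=1.50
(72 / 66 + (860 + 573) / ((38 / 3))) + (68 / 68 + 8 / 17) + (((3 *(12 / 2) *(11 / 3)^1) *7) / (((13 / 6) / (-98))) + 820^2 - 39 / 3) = 60194066245 / 92378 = 651606.08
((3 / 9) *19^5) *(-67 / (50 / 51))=-2820276761 / 50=-56405535.22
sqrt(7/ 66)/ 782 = sqrt(462)/ 51612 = 0.00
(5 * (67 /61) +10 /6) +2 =1676 /183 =9.16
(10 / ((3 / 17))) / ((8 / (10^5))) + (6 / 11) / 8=93500009 / 132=708333.40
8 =8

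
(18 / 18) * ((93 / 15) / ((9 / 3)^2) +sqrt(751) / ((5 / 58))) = 31 / 45 +58 * sqrt(751) / 5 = 318.58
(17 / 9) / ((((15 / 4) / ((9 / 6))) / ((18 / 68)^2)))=9 / 170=0.05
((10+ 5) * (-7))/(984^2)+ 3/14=483883/2259264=0.21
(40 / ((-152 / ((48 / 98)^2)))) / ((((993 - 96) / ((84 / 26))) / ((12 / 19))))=-69120 / 481300001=-0.00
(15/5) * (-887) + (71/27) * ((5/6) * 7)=-428597/162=-2645.66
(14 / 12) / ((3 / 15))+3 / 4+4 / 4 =91 / 12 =7.58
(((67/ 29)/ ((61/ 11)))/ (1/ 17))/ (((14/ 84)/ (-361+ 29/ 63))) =-569167412/ 37149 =-15321.20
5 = 5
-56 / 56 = -1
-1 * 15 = -15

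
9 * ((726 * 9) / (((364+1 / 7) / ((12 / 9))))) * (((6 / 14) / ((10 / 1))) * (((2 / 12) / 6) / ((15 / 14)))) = 15246 / 63725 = 0.24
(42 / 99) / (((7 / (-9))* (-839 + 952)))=-6 / 1243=-0.00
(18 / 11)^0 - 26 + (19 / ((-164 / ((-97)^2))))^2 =31958398041 / 26896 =1188221.22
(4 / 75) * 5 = 4 / 15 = 0.27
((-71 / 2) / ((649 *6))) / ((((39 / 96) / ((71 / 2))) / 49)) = -988036 / 25311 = -39.04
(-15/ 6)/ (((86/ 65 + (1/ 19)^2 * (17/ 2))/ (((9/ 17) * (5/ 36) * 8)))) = -1173250/ 1074349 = -1.09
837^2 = 700569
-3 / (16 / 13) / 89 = -39 / 1424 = -0.03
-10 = -10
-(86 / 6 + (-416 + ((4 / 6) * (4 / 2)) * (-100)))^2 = -286225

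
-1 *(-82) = 82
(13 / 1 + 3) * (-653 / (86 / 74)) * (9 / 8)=-434898 / 43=-10113.91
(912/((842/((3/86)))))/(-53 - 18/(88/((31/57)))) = -571824/803791303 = -0.00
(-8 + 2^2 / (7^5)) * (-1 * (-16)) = -2151232 / 16807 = -128.00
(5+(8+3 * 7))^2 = 1156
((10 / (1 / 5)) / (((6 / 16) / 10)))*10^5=400000000 / 3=133333333.33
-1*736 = -736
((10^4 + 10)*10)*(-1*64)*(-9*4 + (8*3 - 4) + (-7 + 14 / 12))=419619200 / 3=139873066.67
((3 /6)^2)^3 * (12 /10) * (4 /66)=1 /880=0.00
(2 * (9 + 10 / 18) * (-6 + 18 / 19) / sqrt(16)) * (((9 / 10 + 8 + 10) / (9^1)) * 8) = -405.56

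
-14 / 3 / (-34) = 7 / 51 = 0.14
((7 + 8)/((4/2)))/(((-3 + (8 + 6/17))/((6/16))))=765/1456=0.53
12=12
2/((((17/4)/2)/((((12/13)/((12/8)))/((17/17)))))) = 128/221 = 0.58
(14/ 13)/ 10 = 7/ 65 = 0.11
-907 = -907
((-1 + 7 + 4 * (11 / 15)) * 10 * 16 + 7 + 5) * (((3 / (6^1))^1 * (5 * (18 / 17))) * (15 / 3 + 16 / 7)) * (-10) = -1945800 / 7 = -277971.43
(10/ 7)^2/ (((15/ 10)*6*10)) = 10/ 441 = 0.02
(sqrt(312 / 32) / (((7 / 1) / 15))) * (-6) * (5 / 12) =-75 * sqrt(39) / 28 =-16.73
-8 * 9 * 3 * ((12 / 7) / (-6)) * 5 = 2160 / 7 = 308.57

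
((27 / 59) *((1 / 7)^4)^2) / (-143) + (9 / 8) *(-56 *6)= -378.00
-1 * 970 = -970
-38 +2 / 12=-227 / 6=-37.83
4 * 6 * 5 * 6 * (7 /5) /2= 504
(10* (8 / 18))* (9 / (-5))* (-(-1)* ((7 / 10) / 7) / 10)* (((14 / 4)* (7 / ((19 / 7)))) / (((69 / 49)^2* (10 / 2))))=-823543 / 11307375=-0.07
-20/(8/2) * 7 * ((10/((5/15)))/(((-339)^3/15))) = 0.00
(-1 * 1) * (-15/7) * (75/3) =375/7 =53.57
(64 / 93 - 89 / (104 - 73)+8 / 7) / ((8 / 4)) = -677 / 1302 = -0.52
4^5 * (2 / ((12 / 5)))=2560 / 3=853.33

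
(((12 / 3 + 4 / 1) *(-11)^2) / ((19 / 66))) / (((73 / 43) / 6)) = 16483104 / 1387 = 11884.00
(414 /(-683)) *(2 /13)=-828 /8879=-0.09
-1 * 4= -4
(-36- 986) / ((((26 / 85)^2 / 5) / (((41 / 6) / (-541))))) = 756854875 / 1097148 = 689.84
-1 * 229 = -229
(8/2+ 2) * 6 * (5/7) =180/7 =25.71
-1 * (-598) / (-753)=-598 / 753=-0.79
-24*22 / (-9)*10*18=10560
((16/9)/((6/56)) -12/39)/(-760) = -1429/66690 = -0.02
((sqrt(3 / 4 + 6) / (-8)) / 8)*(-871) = 2613*sqrt(3) / 128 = 35.36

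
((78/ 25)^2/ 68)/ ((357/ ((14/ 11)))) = 1014/ 1986875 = 0.00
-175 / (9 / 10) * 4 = -7000 / 9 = -777.78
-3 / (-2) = 3 / 2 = 1.50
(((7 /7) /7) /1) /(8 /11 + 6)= 11 /518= 0.02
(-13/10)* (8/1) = -52/5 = -10.40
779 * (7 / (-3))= -5453 / 3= -1817.67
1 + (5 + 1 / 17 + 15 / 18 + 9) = 1621 / 102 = 15.89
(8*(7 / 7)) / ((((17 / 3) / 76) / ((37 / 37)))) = 1824 / 17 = 107.29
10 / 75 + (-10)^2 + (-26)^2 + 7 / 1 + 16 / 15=3921 / 5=784.20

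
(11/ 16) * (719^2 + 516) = 5692247/ 16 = 355765.44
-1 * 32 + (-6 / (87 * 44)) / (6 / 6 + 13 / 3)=-32.00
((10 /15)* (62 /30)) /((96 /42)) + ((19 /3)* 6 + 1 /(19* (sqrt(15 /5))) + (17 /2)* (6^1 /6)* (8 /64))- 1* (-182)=sqrt(3) /57 + 159599 /720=221.70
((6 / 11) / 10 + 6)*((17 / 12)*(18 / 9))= 1887 / 110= 17.15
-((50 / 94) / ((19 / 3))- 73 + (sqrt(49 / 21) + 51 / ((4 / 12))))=-71515 / 893- sqrt(21) / 3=-81.61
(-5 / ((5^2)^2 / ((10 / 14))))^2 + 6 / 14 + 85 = 2616251 / 30625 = 85.43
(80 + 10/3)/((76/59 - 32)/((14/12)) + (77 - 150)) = -103250/123063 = -0.84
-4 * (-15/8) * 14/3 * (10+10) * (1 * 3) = 2100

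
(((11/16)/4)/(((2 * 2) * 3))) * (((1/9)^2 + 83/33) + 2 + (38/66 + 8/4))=6329/62208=0.10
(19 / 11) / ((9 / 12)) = 76 / 33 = 2.30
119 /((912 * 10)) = 119 /9120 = 0.01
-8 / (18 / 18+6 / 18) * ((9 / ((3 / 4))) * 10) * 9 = -6480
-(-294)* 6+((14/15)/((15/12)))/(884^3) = 11424222482407/6476316600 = 1764.00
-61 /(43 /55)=-3355 /43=-78.02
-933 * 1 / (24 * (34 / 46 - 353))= 7153 / 64816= 0.11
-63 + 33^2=1026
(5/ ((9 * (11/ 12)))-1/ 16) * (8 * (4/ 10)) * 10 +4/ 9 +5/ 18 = 3587/ 198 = 18.12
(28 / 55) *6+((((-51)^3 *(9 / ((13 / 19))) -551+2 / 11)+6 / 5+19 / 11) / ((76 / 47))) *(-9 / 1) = 505161087 / 52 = 9714636.29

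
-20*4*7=-560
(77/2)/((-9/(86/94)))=-3.91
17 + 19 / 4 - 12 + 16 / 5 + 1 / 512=33157 / 2560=12.95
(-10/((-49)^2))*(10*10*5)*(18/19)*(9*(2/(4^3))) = -0.55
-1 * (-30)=30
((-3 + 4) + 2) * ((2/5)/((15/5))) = 2/5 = 0.40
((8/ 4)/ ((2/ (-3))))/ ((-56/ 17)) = 51/ 56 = 0.91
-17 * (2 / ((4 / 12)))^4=-22032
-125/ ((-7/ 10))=1250/ 7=178.57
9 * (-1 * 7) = -63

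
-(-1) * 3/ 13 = 3/ 13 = 0.23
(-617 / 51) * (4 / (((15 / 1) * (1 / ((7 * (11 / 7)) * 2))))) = -54296 / 765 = -70.98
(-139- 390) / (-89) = 529 / 89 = 5.94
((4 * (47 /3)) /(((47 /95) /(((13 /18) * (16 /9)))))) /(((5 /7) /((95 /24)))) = 901.26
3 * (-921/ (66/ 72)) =-3014.18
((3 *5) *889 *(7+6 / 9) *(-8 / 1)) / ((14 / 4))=-233680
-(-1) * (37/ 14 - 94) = -1279/ 14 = -91.36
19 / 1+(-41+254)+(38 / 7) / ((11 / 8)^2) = 198936 / 847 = 234.87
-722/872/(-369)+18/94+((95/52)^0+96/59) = 1258470397/446131332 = 2.82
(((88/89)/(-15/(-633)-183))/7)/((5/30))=-6963/1503299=-0.00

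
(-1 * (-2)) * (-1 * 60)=-120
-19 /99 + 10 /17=667 /1683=0.40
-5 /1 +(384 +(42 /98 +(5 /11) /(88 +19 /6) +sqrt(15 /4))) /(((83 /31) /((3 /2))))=93 * sqrt(15) /332 +1470893231 /6991754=211.46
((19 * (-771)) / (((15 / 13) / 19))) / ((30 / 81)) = -32564727 / 50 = -651294.54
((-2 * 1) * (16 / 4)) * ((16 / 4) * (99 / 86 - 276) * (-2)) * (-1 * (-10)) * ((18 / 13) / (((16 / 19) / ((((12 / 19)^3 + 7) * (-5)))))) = 2116310430600 / 201799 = 10487219.61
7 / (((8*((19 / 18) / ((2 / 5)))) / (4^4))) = 8064 / 95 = 84.88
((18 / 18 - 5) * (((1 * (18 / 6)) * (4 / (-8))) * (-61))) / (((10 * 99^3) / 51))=-1037 / 539055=-0.00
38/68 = 19/34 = 0.56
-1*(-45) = 45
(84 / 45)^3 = 21952 / 3375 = 6.50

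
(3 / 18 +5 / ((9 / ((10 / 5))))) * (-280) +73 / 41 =-356.00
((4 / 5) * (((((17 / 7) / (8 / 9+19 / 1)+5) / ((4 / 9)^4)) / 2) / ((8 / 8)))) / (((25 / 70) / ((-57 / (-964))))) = 1200092193 / 138044800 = 8.69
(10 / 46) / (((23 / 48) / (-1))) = -240 / 529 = -0.45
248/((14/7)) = 124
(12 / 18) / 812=1 / 1218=0.00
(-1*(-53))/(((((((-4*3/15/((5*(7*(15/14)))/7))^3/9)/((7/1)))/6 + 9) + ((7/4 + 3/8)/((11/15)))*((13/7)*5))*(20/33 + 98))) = 767004820312500/51240162969017417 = 0.01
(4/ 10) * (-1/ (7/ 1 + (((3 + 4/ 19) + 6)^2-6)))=-361/ 77465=-0.00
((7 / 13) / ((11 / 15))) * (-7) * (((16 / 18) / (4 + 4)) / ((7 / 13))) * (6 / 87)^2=-140 / 27753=-0.01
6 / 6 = 1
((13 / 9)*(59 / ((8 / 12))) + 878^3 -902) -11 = 676835366.83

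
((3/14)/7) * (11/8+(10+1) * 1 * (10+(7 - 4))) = 495/112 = 4.42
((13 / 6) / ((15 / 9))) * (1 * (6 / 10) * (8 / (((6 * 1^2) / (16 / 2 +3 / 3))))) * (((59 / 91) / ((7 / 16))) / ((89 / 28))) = 67968 / 15575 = 4.36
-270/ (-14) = 135/ 7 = 19.29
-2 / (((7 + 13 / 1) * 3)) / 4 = -1 / 120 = -0.01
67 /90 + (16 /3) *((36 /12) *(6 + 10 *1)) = 23107 /90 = 256.74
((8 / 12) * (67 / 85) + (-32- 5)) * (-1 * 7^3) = 3190243 / 255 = 12510.76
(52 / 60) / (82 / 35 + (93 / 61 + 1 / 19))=105469 / 477054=0.22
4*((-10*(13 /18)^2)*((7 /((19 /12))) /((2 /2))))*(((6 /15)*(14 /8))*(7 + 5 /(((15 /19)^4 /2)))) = -10981169108 /5194125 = -2114.15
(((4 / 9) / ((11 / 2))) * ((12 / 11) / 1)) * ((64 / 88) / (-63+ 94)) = 256 / 123783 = 0.00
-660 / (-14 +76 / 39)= 2574 / 47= 54.77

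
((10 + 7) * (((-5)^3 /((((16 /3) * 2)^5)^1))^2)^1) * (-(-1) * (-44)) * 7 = -1207736578125 /281474976710656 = -0.00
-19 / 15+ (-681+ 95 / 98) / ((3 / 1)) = -335077 / 1470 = -227.94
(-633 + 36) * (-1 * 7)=4179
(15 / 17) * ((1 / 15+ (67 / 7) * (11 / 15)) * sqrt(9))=2232 / 119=18.76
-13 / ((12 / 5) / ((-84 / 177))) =455 / 177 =2.57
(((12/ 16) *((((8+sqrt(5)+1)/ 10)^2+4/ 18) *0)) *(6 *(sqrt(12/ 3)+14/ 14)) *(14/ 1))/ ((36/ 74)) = 0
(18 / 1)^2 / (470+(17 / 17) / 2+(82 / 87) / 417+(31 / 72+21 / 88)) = 517193424 / 752119681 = 0.69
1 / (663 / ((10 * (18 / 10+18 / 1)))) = 66 / 221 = 0.30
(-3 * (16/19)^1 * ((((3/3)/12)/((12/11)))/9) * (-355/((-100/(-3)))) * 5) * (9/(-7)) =-781/532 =-1.47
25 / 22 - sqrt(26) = 25 / 22 - sqrt(26) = -3.96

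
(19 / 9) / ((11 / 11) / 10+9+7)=190 / 1449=0.13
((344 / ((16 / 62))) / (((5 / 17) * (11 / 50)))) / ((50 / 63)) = 1427643 / 55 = 25957.15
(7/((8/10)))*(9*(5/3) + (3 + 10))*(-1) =-245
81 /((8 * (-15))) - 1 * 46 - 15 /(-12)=-1817 /40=-45.42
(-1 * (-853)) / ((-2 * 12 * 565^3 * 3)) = -853 / 12986073000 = -0.00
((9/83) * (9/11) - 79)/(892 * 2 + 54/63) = -252161/5703511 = -0.04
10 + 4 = 14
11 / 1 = 11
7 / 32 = 0.22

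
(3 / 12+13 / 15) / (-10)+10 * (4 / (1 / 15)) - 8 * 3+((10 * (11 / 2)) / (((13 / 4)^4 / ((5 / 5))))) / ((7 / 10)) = 69165856091 / 119956200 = 576.59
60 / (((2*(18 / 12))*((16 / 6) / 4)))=30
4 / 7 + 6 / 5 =1.77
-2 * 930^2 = -1729800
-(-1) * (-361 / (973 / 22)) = -7942 / 973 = -8.16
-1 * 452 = -452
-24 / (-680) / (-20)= -3 / 1700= -0.00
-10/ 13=-0.77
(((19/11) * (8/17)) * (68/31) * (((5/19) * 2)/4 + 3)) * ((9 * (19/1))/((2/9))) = 4296.56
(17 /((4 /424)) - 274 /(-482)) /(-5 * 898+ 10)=-434419 /1079680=-0.40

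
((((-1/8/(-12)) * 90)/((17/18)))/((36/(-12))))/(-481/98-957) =2205/6410156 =0.00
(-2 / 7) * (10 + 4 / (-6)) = -8 / 3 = -2.67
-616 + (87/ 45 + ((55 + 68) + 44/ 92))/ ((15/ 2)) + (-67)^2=20129309/ 5175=3889.72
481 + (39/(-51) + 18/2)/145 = 237161/493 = 481.06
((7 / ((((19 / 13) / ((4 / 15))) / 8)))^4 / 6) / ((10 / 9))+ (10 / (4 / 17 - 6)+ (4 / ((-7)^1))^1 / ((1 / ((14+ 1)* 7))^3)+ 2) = -355532485353972809 / 538795884375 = -659864.89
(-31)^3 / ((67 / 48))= -1429968 / 67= -21342.81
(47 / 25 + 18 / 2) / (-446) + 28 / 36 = 37801 / 50175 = 0.75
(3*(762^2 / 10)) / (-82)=-2124.31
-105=-105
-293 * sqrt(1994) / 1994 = -6.56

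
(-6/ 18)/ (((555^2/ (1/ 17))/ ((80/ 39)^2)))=-256/ 955752291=-0.00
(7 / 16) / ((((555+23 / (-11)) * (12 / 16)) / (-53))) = -4081 / 72984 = -0.06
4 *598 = 2392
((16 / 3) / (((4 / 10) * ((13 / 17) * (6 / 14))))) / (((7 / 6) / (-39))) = -1360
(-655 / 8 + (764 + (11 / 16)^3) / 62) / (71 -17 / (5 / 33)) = 88308225 / 52314112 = 1.69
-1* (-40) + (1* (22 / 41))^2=67724 / 1681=40.29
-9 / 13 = -0.69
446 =446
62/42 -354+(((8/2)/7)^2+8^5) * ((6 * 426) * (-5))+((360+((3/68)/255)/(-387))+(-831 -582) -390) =-418781008.59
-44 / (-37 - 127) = 11 / 41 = 0.27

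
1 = 1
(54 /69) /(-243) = -0.00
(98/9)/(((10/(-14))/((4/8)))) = -343/45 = -7.62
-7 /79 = -0.09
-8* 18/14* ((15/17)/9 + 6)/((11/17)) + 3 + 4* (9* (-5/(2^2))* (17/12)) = -48567/308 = -157.69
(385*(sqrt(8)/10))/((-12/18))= -231*sqrt(2)/2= -163.34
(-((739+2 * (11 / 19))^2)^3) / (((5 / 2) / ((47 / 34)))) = -363551313864215149056367823 / 3998899885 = -90912832108627582.97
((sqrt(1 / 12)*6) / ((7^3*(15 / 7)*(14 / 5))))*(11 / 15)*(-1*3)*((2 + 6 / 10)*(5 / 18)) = -143*sqrt(3) / 185220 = -0.00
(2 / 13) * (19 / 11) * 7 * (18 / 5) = 4788 / 715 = 6.70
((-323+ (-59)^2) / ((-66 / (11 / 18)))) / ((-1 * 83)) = 1579 / 4482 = 0.35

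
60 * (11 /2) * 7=2310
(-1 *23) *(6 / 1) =-138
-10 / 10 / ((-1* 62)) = 1 / 62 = 0.02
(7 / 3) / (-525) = -1 / 225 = -0.00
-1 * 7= -7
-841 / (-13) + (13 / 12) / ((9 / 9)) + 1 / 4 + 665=28510 / 39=731.03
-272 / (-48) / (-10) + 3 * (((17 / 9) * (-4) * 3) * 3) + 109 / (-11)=-70777 / 330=-214.48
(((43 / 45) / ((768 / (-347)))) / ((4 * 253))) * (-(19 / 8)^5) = 36945873179 / 1146051624960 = 0.03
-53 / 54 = -0.98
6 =6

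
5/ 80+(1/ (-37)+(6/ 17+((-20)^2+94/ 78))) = 157623859/ 392496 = 401.59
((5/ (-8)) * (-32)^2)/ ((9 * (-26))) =320/ 117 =2.74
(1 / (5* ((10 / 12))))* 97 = 582 / 25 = 23.28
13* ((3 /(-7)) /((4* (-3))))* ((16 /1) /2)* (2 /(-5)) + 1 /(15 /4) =-128 /105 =-1.22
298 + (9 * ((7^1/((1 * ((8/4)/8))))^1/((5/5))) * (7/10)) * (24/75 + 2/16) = 188249/500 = 376.50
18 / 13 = 1.38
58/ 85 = 0.68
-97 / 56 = -1.73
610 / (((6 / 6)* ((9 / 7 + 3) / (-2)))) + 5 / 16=-284.35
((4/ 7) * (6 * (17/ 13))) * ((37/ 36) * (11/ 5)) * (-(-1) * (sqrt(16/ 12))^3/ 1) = 110704 * sqrt(3)/ 12285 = 15.61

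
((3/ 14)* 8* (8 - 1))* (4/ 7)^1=48/ 7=6.86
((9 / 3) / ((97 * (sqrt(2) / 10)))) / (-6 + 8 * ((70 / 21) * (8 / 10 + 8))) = 45 * sqrt(2) / 66542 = 0.00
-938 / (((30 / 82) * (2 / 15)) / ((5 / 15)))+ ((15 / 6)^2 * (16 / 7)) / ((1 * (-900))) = -403810 / 63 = -6409.68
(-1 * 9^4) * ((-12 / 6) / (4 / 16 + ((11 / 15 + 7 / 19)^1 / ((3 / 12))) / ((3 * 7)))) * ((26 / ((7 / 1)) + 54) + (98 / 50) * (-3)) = 81416288808 / 55045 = 1479086.00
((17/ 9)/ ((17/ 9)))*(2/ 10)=1/ 5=0.20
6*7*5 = 210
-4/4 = -1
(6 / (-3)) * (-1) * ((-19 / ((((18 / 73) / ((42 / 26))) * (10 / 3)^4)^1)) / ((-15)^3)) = 0.00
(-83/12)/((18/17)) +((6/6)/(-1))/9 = -1435/216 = -6.64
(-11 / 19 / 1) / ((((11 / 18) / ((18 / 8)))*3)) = -27 / 38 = -0.71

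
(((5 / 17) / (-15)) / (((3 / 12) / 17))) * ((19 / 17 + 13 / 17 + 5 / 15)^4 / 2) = -326094722 / 20295603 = -16.07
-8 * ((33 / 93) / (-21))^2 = -968 / 423801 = -0.00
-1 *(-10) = 10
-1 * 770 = -770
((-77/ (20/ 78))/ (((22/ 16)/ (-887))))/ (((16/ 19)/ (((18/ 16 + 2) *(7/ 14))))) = 359442.89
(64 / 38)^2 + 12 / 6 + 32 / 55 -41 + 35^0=-686618 / 19855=-34.58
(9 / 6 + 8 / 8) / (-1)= -5 / 2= -2.50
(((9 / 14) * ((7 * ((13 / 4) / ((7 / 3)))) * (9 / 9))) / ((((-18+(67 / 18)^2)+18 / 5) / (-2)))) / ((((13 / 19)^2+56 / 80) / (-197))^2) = 71896706412979500 / 109917273109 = 654098.34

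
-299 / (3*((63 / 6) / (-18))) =1196 / 7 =170.86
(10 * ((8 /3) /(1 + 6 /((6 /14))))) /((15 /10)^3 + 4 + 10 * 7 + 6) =128 /6003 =0.02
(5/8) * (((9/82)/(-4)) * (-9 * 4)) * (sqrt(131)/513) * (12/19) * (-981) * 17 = -145.08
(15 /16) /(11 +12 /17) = 255 /3184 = 0.08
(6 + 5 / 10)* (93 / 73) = 1209 / 146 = 8.28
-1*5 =-5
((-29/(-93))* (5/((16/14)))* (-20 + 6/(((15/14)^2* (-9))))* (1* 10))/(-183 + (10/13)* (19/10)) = 9165247/5925960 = 1.55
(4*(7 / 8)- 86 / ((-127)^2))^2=12708278361 / 1040578564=12.21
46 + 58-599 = -495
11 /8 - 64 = -501 /8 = -62.62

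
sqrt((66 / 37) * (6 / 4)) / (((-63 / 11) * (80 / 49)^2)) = -0.11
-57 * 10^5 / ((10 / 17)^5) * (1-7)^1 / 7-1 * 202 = 485589680 / 7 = 69369954.29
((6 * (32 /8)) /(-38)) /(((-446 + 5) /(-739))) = -2956 /2793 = -1.06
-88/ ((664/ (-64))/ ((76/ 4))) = 161.16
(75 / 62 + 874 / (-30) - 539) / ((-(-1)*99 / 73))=-38488447 / 92070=-418.03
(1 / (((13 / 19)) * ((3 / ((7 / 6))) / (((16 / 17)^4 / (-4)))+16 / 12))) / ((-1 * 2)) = 1634304 / 26333983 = 0.06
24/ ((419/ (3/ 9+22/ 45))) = 296/ 6285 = 0.05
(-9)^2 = 81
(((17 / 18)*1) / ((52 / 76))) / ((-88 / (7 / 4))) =-2261 / 82368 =-0.03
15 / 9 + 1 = 2.67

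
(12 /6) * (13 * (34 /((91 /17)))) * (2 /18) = 1156 /63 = 18.35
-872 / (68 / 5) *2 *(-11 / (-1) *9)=-215820 / 17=-12695.29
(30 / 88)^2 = 225 / 1936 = 0.12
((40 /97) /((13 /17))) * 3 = 2040 /1261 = 1.62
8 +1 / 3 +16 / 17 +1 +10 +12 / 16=4289 / 204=21.02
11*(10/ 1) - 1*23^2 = -419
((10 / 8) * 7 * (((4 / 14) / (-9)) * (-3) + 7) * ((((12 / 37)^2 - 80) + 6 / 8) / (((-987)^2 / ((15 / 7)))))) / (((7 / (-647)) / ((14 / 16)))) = 1044519274775 / 1194939075456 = 0.87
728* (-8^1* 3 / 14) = -1248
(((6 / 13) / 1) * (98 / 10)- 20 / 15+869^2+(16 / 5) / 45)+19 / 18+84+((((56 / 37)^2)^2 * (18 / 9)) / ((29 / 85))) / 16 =80044399695409723 / 105983804550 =755251.24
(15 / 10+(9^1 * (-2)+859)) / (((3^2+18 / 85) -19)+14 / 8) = -286450 / 2733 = -104.81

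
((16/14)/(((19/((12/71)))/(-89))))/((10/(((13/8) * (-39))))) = 270738/47215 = 5.73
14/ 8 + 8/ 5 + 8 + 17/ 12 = 383/ 30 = 12.77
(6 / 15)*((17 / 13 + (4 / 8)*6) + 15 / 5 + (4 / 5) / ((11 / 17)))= 12218 / 3575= 3.42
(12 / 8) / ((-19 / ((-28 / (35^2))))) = 6 / 3325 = 0.00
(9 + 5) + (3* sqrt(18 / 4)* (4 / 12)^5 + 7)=sqrt(2) / 54 + 21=21.03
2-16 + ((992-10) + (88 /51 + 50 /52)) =1287131 /1326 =970.69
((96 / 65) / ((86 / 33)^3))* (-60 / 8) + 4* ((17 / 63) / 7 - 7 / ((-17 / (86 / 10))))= 530525995694 / 38744158635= 13.69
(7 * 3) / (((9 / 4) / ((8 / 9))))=224 / 27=8.30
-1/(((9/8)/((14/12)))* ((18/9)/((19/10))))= -133/135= -0.99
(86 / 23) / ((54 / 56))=2408 / 621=3.88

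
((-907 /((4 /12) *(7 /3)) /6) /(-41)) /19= 2721 /10906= 0.25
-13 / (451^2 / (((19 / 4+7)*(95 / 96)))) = -58045 / 78105984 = -0.00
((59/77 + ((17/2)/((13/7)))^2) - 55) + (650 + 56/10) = 161963561/260260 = 622.31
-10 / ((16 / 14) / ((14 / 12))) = -245 / 24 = -10.21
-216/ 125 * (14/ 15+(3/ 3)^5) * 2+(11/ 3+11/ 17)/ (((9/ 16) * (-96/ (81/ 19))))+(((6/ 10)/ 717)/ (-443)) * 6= -150091265696/ 21373919375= -7.02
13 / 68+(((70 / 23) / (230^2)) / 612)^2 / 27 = 0.19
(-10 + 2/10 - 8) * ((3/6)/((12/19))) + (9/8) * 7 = -373/60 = -6.22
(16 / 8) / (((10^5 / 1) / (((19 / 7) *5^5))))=19 / 112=0.17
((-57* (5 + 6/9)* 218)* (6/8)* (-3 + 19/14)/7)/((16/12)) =7287849/784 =9295.73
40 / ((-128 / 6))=-15 / 8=-1.88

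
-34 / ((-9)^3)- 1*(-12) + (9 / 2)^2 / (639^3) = 12572697689 / 1043668476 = 12.05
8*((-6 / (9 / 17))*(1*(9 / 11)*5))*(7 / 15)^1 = -1904 / 11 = -173.09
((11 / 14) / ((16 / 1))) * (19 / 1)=209 / 224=0.93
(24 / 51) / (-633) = -8 / 10761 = -0.00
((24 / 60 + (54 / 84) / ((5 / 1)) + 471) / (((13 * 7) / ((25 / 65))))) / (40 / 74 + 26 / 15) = 1409145 / 1607788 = 0.88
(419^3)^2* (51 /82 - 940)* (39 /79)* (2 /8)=-16255600021149467860011 /25912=-627338685595456462.64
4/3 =1.33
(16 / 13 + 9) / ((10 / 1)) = 133 / 130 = 1.02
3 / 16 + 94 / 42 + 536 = 180911 / 336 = 538.43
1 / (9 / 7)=7 / 9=0.78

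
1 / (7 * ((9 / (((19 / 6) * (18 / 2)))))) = 19 / 42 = 0.45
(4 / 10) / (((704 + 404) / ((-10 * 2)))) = -2 / 277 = -0.01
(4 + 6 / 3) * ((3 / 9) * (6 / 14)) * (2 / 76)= 0.02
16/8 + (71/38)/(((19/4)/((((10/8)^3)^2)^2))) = 23390559351/3028287488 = 7.72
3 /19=0.16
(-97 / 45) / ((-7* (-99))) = -97 / 31185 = -0.00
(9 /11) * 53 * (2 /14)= 477 /77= 6.19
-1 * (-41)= 41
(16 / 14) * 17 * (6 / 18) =136 / 21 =6.48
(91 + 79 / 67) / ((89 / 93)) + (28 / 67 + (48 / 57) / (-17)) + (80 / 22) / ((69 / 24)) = 47732619796 / 487290397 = 97.96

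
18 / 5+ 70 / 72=823 / 180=4.57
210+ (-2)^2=214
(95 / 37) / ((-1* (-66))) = 95 / 2442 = 0.04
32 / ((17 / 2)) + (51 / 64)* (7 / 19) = 83893 / 20672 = 4.06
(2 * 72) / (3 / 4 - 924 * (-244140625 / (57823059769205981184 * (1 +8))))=567717314097658724352 / 2956861012634290231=192.00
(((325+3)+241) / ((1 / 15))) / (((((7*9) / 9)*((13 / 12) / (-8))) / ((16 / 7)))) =-13109760 / 637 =-20580.47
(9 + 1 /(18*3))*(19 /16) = 9253 /864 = 10.71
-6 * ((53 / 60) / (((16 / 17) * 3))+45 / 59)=-182759 / 28320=-6.45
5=5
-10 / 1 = -10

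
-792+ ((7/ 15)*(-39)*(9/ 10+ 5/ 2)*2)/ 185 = -3666094/ 4625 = -792.67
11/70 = 0.16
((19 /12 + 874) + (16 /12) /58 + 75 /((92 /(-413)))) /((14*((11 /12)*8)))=539191 /102718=5.25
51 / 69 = 17 / 23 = 0.74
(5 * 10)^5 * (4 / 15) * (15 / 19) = 65789473.68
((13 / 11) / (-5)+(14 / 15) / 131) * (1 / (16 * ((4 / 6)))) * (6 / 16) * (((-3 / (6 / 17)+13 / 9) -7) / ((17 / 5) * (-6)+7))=-113965 / 13481472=-0.01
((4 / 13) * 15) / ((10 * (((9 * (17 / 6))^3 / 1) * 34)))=8 / 9771957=0.00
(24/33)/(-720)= -1/990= -0.00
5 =5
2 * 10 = 20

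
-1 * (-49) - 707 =-658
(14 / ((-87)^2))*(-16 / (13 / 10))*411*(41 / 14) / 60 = -0.46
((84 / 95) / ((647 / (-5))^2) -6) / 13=-0.46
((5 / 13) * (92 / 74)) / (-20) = -23 / 962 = -0.02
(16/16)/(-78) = -1/78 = -0.01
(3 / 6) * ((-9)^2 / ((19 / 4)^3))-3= -17985 / 6859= -2.62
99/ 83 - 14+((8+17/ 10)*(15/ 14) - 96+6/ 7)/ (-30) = -33141/ 3320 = -9.98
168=168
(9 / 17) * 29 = 261 / 17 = 15.35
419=419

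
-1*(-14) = 14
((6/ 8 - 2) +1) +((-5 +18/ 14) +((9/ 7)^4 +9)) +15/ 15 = 84211/ 9604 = 8.77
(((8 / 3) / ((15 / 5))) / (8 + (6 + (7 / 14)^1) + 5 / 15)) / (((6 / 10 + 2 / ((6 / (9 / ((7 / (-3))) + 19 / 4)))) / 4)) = 8960 / 33553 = 0.27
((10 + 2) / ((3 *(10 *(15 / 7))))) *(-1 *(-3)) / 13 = 14 / 325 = 0.04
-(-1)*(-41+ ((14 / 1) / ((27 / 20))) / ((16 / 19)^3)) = -326719 / 13824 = -23.63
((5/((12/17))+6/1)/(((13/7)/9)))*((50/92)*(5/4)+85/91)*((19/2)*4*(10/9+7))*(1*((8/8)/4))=1960919795/248768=7882.52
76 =76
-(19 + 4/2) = -21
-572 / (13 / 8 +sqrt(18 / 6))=59488 / 23-36608*sqrt(3) / 23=-170.39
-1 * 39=-39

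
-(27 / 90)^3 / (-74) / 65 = 27 / 4810000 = 0.00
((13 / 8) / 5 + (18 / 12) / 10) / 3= 19 / 120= 0.16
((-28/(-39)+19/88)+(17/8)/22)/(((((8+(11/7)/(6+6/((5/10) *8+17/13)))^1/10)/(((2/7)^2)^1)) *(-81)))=-263630/208680381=-0.00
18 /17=1.06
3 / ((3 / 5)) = 5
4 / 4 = 1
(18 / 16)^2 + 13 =913 / 64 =14.27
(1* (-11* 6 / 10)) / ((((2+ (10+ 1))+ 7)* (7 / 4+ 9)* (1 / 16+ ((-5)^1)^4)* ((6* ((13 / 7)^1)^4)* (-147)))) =4312 / 921184359225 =0.00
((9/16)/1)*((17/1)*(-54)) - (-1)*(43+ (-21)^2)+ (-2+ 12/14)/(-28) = -12675/392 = -32.33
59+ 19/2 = 137/2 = 68.50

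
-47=-47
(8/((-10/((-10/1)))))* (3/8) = 3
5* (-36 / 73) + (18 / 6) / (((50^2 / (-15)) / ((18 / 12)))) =-181971 / 73000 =-2.49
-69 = -69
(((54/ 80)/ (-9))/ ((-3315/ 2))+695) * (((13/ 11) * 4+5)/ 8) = 1643466607/ 1944800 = 845.06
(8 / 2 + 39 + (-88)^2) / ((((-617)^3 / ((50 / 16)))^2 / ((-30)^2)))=1095046875 / 882736260944364304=0.00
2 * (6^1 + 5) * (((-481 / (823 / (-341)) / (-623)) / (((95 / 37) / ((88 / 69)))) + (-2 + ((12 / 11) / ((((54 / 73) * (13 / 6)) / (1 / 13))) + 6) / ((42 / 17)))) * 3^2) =10903888416346 / 189332874185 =57.59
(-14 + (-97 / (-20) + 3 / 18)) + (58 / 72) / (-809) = -654149 / 72810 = -8.98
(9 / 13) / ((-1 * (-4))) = 9 / 52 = 0.17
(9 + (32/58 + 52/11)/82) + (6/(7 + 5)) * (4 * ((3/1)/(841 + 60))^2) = 96241679375/10617545279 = 9.06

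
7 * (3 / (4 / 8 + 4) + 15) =329 / 3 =109.67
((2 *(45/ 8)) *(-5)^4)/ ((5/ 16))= 22500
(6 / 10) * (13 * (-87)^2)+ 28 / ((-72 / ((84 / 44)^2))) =71434507 / 1210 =59036.78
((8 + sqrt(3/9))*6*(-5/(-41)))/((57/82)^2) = 1640*sqrt(3)/3249 + 13120/1083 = 12.99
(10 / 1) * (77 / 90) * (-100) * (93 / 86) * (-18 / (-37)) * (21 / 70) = -135.03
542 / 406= 271 / 203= 1.33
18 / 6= 3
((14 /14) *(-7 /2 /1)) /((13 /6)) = -21 /13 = -1.62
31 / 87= 0.36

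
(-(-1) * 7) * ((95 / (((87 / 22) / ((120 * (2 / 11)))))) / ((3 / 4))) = 425600 / 87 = 4891.95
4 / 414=2 / 207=0.01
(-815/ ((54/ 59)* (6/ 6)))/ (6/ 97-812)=4664245/ 4252932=1.10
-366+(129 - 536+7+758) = -8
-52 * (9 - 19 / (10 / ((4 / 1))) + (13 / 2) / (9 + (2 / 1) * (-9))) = -1586 / 45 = -35.24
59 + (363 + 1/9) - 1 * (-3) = 3826/9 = 425.11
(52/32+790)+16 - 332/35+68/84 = 671117/840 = 798.95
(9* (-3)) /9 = -3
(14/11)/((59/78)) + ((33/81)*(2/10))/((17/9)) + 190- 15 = 29247224/165495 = 176.73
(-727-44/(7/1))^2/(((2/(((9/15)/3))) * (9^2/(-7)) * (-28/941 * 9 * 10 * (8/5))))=2754797261/2540160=1084.50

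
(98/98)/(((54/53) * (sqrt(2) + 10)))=265/2646 - 53 * sqrt(2)/5292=0.09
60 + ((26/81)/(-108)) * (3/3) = 262427/4374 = 60.00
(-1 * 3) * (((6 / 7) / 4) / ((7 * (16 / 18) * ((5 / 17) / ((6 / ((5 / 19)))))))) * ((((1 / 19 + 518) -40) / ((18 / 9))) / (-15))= 12507291 / 98000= 127.63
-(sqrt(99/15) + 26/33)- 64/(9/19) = -13454/99- sqrt(165)/5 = -138.47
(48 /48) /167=1 /167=0.01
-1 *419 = -419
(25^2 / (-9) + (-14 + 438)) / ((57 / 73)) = 232943 / 513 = 454.08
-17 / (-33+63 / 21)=17 / 30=0.57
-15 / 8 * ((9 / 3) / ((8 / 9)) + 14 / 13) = -6945 / 832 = -8.35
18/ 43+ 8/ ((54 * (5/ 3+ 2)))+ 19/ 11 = 2.19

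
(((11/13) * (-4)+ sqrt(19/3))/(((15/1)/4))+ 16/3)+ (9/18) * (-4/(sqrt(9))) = 4 * sqrt(57)/45+ 734/195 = 4.44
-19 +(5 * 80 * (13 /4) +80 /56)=8977 /7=1282.43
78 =78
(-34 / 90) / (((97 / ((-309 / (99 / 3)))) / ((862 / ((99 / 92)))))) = 138861304 / 4753485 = 29.21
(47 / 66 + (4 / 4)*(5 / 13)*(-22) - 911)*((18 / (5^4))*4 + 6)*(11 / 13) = -38626063 / 8125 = -4753.98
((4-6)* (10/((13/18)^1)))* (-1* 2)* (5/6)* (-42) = -25200/13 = -1938.46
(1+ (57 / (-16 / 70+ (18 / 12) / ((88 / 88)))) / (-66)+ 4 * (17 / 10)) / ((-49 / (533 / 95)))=-0.82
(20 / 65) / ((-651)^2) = 4 / 5509413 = 0.00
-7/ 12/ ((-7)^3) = 1/ 588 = 0.00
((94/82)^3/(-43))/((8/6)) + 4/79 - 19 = -17770660815/936498548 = -18.98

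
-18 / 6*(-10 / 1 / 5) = 6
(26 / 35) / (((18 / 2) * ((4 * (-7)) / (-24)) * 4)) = 13 / 735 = 0.02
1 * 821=821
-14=-14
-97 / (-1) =97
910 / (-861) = -130 / 123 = -1.06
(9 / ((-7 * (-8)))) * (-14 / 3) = -3 / 4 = -0.75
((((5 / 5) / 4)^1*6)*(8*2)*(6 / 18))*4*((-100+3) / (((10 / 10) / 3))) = -9312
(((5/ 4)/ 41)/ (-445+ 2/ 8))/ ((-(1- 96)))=-1/ 1385841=-0.00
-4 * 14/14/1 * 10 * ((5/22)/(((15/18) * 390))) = -4/143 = -0.03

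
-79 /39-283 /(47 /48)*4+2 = -2119151 /1833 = -1156.11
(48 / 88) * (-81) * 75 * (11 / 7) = -36450 / 7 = -5207.14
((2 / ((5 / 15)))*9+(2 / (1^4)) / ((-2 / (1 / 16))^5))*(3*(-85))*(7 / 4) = -1617155848455 / 67108864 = -24097.50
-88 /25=-3.52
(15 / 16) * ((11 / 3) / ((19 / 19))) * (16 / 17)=55 / 17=3.24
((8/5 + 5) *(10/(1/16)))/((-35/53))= -55968/35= -1599.09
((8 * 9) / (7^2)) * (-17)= -1224 / 49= -24.98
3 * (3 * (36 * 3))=972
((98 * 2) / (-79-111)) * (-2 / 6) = 98 / 285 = 0.34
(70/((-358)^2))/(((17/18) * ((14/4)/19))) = 1710/544697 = 0.00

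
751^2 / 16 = 564001 / 16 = 35250.06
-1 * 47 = -47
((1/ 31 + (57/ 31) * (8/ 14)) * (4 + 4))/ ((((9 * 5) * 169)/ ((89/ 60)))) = 8366/ 4950855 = 0.00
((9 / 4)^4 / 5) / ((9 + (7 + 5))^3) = 243 / 439040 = 0.00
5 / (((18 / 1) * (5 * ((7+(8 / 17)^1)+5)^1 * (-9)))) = -17 / 34344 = -0.00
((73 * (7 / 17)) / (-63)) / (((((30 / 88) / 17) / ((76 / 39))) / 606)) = -49310624 / 1755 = -28097.22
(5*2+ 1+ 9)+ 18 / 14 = 149 / 7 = 21.29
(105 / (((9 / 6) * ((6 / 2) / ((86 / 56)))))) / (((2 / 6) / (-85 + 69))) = -1720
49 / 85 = 0.58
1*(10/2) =5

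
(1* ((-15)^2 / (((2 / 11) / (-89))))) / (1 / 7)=-1541925 / 2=-770962.50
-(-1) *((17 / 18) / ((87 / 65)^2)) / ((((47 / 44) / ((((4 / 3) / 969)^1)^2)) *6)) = 0.00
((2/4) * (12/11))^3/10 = 108/6655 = 0.02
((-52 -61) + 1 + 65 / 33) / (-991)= 3631 / 32703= 0.11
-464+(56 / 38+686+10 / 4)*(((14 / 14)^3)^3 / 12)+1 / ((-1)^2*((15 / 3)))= -926369 / 2280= -406.30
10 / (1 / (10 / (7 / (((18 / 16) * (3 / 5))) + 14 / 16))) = 21600 / 2429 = 8.89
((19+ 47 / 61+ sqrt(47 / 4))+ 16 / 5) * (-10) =-14012 / 61 - 5 * sqrt(47) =-263.98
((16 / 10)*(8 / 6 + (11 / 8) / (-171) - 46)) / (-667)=12223 / 114057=0.11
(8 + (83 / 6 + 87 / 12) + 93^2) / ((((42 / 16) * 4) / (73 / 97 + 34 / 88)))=46019087 / 48888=941.32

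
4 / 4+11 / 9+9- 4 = 65 / 9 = 7.22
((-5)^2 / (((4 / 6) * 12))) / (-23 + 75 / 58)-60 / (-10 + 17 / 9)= 2666515 / 367628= 7.25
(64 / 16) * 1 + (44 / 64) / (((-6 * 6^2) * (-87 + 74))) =179723 / 44928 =4.00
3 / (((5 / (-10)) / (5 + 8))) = -78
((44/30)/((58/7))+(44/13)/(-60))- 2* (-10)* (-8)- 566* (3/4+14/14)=-13010791/11310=-1150.38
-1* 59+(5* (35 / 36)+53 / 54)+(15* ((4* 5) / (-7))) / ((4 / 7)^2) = -4979 / 27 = -184.41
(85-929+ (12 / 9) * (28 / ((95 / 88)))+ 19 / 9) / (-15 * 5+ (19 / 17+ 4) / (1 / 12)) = 11734199 / 197505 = 59.41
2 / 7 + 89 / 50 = 723 / 350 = 2.07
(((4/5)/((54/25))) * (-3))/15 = -2/27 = -0.07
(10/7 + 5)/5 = 9/7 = 1.29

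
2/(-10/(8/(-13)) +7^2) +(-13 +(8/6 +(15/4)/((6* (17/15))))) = -393457/35496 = -11.08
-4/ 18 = -0.22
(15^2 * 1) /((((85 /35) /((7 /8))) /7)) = 77175 /136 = 567.46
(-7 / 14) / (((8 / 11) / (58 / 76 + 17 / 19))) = -1.14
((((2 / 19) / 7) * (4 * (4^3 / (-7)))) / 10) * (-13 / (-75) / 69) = -3328 / 24089625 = -0.00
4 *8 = 32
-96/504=-4/21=-0.19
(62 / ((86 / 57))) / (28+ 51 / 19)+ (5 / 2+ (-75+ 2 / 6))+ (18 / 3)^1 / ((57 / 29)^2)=-1253853121 / 18099818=-69.27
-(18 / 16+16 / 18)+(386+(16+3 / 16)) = 57625 / 144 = 400.17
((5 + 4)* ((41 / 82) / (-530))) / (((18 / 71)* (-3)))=71 / 6360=0.01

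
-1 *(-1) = 1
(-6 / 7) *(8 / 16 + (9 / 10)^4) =-34683 / 35000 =-0.99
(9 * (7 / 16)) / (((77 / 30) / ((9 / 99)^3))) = 135 / 117128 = 0.00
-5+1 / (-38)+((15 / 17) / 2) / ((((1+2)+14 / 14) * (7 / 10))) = -44033 / 9044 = -4.87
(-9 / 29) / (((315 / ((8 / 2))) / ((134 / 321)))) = -536 / 325815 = -0.00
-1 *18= -18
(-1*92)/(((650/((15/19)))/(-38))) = 276/65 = 4.25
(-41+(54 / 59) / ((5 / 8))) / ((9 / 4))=-46652 / 2655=-17.57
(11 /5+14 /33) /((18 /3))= 433 /990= 0.44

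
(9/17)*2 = 18/17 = 1.06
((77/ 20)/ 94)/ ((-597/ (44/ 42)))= -121/ 1683540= -0.00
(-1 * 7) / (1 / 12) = -84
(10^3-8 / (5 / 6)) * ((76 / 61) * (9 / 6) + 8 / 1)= 2981104 / 305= 9774.11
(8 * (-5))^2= 1600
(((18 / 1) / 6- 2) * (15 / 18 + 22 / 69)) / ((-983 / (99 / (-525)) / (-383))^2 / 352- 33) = -1490095026288 / 41997940938553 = -0.04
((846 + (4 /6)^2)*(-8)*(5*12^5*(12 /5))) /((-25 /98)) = 1981536141312 /25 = 79261445652.48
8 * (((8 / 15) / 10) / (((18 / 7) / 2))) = 224 / 675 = 0.33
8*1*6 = 48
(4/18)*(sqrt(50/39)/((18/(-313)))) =-1565*sqrt(78)/3159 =-4.38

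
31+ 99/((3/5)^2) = 306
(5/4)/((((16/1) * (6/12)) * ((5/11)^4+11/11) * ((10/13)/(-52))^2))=418161601/610640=684.79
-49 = -49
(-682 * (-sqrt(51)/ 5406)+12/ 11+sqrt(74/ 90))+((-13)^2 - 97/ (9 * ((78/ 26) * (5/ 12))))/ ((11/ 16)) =341 * sqrt(51)/ 2703+sqrt(185)/ 15+116012/ 495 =236.18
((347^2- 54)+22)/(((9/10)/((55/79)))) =66207350/711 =93118.64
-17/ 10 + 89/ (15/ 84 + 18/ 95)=26413/ 110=240.12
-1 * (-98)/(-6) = -49/3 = -16.33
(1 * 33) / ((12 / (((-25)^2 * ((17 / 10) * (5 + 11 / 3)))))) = 303875 / 12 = 25322.92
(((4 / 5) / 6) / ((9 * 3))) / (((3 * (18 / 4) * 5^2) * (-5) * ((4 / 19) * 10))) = -19 / 13668750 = -0.00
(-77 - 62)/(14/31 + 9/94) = -405046/1595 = -253.95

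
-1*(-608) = 608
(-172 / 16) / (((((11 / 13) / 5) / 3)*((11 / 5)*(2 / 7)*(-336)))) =13975 / 15488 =0.90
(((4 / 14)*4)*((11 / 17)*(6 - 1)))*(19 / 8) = 1045 / 119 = 8.78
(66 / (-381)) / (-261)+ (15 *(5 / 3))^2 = 20716897 / 33147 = 625.00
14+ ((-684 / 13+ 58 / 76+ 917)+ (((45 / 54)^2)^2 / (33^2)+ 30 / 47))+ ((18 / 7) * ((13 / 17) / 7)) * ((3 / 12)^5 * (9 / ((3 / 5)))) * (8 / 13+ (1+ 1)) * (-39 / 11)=11300618657769989 / 12845285316864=879.75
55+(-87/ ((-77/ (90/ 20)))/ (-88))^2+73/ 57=589205652505/ 10468432128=56.28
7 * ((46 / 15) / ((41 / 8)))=2576 / 615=4.19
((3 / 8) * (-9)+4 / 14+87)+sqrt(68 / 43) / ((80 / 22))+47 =11 * sqrt(731) / 860+7331 / 56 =131.26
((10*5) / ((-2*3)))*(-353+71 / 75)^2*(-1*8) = 5577369728 / 675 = 8262769.97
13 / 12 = 1.08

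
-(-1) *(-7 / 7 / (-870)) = 1 / 870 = 0.00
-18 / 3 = -6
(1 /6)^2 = 0.03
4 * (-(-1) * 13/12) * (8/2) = 52/3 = 17.33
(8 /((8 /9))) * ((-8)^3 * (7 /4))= -8064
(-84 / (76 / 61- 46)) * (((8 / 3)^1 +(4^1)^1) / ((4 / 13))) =122 / 3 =40.67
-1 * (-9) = 9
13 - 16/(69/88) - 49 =-3892/69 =-56.41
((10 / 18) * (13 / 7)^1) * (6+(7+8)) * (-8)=-520 / 3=-173.33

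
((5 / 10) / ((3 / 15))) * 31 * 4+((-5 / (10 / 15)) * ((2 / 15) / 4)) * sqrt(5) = 310-sqrt(5) / 4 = 309.44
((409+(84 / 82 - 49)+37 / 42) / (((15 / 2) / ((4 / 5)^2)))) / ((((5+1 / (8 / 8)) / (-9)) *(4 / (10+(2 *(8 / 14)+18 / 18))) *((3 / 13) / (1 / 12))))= -137727421 / 2712150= -50.78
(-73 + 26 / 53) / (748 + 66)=-3843 / 43142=-0.09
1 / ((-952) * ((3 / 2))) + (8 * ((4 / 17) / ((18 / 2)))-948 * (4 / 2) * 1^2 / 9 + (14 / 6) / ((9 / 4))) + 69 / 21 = -206.14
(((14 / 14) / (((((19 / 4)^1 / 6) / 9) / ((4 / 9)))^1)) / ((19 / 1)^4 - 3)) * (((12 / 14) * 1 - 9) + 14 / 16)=-2442 / 8666147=-0.00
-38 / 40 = -19 / 20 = -0.95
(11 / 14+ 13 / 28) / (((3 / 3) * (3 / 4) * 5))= 1 / 3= 0.33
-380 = -380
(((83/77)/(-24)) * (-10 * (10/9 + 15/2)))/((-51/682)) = -1994075/38556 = -51.72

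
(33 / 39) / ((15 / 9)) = 33 / 65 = 0.51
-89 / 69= -1.29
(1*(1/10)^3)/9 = 1/9000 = 0.00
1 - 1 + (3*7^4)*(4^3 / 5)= 92198.40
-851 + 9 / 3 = -848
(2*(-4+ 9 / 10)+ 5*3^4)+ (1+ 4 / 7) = 14013 / 35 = 400.37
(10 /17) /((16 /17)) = 5 /8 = 0.62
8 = 8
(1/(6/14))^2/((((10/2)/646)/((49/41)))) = 1551046/1845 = 840.68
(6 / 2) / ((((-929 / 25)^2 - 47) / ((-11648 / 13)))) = -840000 / 416833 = -2.02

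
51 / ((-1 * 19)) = -51 / 19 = -2.68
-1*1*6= -6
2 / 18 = 1 / 9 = 0.11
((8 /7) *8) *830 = 53120 /7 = 7588.57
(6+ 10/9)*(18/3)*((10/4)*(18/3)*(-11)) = -7040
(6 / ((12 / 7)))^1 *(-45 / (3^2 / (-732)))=12810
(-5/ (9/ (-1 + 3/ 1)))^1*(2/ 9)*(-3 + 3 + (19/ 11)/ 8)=-95/ 1782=-0.05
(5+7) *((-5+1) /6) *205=-1640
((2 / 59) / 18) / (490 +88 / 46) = 23 / 6007734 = 0.00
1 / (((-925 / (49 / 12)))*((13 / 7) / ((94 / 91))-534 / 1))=2303 / 277649850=0.00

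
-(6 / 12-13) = 25 / 2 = 12.50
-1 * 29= -29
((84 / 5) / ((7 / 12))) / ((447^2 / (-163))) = -2608 / 111005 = -0.02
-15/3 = -5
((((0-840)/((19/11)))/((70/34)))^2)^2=405705964916736/130321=3113128083.09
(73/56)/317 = 73/17752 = 0.00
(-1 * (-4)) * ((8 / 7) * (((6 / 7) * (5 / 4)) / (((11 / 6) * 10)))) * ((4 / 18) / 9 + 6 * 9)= 70016 / 4851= 14.43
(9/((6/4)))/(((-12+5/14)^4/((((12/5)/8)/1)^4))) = 1166886/441194850625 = 0.00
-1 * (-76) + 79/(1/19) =1577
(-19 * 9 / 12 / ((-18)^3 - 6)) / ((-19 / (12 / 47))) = -3 / 91462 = -0.00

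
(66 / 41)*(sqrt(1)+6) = 462 / 41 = 11.27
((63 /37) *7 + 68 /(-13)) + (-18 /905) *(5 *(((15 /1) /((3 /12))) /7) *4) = 1998019 /609427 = 3.28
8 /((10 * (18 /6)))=4 /15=0.27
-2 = -2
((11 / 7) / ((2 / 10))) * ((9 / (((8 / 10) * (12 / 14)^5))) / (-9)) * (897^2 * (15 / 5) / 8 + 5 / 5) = -6405104.27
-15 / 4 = -3.75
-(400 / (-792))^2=-2500 / 9801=-0.26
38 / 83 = 0.46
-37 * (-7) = 259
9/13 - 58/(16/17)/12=-5545/1248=-4.44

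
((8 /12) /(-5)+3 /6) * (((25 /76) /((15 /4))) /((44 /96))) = 4 /57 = 0.07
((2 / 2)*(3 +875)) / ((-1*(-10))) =439 / 5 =87.80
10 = 10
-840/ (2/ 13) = -5460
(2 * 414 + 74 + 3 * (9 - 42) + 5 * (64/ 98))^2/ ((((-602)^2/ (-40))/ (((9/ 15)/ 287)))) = -9364818294/ 62431971287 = -0.15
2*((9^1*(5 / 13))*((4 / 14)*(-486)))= -87480 / 91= -961.32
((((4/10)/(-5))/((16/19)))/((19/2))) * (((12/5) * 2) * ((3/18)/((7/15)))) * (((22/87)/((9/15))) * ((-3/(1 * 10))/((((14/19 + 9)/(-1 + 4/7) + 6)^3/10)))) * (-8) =32593968/878506024655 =0.00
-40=-40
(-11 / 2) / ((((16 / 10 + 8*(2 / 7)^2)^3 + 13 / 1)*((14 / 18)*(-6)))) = 0.05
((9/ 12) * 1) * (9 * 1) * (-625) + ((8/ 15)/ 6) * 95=-151571/ 36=-4210.31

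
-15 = -15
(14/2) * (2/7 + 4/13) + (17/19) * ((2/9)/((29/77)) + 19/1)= 1397759/64467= 21.68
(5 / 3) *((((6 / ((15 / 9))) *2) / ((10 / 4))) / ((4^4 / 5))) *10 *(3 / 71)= 45 / 1136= 0.04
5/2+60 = 125/2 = 62.50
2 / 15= 0.13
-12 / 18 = -2 / 3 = -0.67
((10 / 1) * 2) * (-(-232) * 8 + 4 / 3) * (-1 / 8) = -13930 / 3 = -4643.33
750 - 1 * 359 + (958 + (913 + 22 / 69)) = 156100 / 69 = 2262.32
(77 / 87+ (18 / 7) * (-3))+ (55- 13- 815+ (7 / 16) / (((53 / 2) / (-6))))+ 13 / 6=-33471749 / 43036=-777.76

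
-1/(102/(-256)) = 128/51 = 2.51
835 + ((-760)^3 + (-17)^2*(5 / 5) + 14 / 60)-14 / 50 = -65846231407 / 150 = -438974876.05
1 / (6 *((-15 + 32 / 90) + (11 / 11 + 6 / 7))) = -105 / 8056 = -0.01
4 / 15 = 0.27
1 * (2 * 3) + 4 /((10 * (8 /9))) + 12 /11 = 1659 /220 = 7.54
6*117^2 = 82134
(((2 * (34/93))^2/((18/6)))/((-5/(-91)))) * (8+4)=38.92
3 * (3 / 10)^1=9 / 10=0.90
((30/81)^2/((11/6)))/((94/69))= 2300/41877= 0.05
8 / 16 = 1 / 2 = 0.50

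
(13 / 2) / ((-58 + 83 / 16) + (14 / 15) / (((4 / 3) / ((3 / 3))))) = -520 / 4169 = -0.12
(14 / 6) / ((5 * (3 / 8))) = 56 / 45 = 1.24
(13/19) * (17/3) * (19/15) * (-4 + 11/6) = -2873/270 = -10.64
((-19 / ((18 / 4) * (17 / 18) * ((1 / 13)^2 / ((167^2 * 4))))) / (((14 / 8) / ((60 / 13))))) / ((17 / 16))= -423234539520 / 2023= -209211339.36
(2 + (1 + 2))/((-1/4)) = -20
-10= -10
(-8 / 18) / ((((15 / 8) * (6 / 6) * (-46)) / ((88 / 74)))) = 704 / 114885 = 0.01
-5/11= -0.45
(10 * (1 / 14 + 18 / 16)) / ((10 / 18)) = 603 / 28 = 21.54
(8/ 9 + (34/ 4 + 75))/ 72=1519/ 1296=1.17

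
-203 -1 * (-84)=-119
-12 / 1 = -12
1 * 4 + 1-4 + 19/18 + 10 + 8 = 20.06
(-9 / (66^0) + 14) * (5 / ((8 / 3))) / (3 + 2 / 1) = 15 / 8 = 1.88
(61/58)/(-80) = -61/4640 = -0.01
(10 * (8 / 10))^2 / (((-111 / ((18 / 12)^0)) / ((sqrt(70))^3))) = -4480 * sqrt(70) / 111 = -337.68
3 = 3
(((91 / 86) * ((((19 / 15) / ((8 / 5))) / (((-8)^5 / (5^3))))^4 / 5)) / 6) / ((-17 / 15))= -2895315185546875 / 1118464167268778250992615424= -0.00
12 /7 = 1.71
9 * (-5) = -45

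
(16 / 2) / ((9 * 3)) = 8 / 27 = 0.30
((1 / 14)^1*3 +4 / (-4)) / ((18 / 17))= -187 / 252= -0.74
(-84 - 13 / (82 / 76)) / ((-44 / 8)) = 716 / 41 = 17.46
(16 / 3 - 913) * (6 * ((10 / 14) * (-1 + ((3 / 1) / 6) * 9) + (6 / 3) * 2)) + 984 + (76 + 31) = -34308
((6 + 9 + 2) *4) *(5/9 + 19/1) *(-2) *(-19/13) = 454784/117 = 3887.04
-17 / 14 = -1.21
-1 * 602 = -602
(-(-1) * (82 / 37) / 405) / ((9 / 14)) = 1148 / 134865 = 0.01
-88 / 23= -3.83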